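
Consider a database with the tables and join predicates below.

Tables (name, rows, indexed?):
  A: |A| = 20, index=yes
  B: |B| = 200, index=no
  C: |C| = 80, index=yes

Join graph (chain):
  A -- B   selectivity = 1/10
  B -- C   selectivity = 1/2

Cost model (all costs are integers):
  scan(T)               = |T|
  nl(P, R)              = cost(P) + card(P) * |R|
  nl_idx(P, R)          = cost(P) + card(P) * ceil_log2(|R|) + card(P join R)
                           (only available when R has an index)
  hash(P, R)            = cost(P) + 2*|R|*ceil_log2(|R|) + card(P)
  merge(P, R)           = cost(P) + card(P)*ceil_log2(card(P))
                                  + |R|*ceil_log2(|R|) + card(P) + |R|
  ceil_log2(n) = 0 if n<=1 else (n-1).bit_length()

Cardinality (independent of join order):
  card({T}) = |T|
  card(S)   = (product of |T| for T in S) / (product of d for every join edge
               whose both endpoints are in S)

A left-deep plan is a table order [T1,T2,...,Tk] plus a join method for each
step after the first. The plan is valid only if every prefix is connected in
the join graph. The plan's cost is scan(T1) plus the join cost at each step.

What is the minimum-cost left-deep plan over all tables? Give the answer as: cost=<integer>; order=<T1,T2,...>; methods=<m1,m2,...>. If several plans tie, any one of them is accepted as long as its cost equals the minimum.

Selinger DP (subsets sized 1..n):
  {A}: scan cost=20, card=20
  {B}: scan cost=200, card=200
  {C}: scan cost=80, card=80
  {AB}: card=400; try (A,hash)→600, (A,nl_idx)→1600, (B,merge)→1940, (A,merge)→2120, (B,hash)→3240, (B,nl)→4020 …(+1); best=600 via (A,hash)
  {BC}: card=8000; try (C,hash)→1520, (B,merge)→2520, (C,merge)→2640, (B,hash)→3360, (C,nl_idx)→9600, (B,nl)→16080 …(+1); best=1520 via (C,hash)
  {ABC}: card=16000; try (C,hash)→2120, (C,merge)→5240, (A,hash)→9720, (C,nl_idx)→19400, (C,nl)→32600, (A,nl_idx)→57520 …(+2); best=2120 via (C,hash)

cost=2120; order=B,A,C; methods=hash,hash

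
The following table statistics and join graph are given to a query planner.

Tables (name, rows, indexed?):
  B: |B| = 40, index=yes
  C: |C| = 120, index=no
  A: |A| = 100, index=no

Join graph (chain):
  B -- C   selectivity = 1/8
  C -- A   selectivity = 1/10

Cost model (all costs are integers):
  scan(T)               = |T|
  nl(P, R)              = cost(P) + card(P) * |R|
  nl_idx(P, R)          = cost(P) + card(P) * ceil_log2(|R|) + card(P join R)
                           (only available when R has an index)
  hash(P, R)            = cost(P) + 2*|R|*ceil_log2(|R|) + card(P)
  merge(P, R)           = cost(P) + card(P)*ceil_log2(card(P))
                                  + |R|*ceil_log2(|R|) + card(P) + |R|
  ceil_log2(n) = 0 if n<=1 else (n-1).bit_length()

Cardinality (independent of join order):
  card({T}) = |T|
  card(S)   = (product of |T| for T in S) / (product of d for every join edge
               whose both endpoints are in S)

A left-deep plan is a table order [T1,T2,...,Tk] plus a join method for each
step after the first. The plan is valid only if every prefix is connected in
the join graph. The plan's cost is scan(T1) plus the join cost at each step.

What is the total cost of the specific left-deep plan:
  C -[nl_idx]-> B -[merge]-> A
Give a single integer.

step 1: scan C: cost=120, card=120
step 2: join B via nl_idx
    card(P join B) = 120*40/(8) = 600
    cost = 120 + 120*6 + 600 = 1440
step 3: join A via merge
    card(P join A) = 600*100/(10) = 6000
    cost = 1440 + 600*10 + 100*7 + 600 + 100 = 8840

8840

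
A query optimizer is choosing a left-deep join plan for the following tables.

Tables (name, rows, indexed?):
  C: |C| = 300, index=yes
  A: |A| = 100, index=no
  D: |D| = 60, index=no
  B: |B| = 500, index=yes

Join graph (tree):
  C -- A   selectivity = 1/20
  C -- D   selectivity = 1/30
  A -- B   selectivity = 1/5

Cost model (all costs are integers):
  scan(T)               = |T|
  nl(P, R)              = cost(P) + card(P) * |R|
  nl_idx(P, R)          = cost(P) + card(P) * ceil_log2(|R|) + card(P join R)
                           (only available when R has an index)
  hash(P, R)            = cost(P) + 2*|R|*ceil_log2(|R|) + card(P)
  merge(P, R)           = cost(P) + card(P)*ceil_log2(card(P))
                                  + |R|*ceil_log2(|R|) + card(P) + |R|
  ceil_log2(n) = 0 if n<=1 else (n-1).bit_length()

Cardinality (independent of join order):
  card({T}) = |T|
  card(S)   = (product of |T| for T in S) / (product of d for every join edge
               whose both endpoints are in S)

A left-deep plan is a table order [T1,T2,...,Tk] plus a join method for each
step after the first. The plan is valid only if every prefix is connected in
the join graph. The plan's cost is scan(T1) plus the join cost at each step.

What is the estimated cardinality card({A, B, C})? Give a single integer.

150000

Tables in S: A(100), B(500), C(300)
Edges inside S: C-A(d=20), A-B(d=5)
numerator = 100 * 500 * 300 = 15000000
denominator = 20 * 5 = 100
card(S) = 15000000 / 100 = 150000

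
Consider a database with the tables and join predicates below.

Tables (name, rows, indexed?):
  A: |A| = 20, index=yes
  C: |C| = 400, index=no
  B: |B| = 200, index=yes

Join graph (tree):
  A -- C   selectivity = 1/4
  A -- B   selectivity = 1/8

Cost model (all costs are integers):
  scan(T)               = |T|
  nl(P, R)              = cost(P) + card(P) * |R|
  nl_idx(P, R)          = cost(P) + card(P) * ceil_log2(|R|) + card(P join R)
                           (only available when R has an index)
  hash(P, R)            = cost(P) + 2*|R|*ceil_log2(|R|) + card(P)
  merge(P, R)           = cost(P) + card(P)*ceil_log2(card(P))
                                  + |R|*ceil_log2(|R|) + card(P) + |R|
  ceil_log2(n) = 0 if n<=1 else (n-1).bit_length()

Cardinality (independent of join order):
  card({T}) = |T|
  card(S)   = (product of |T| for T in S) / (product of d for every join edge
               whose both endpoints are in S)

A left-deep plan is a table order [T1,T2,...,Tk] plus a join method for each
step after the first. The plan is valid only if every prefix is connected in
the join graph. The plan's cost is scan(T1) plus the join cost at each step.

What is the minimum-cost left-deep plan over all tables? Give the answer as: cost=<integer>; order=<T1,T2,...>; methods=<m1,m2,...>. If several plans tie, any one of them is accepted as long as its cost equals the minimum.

Selinger DP (subsets sized 1..n):
  {A}: scan cost=20, card=20
  {C}: scan cost=400, card=400
  {B}: scan cost=200, card=200
  {AC}: card=2000; try (A,hash)→1000, (C,merge)→4140, (A,nl_idx)→4400, (A,merge)→4520, (C,hash)→7240, (C,nl)→8020 …(+1); best=1000 via (A,hash)
  {AB}: card=500; try (A,hash)→600, (B,nl_idx)→680, (A,nl_idx)→1700, (B,merge)→1940, (A,merge)→2120, (B,hash)→3240 …(+2); best=600 via (A,hash)
  {ABC}: card=50000; try (B,hash)→6200, (C,hash)→8300, (C,merge)→9600, (B,merge)→26800, (B,nl_idx)→67000, (C,nl)→200600 …(+1); best=6200 via (B,hash)

cost=6200; order=C,A,B; methods=hash,hash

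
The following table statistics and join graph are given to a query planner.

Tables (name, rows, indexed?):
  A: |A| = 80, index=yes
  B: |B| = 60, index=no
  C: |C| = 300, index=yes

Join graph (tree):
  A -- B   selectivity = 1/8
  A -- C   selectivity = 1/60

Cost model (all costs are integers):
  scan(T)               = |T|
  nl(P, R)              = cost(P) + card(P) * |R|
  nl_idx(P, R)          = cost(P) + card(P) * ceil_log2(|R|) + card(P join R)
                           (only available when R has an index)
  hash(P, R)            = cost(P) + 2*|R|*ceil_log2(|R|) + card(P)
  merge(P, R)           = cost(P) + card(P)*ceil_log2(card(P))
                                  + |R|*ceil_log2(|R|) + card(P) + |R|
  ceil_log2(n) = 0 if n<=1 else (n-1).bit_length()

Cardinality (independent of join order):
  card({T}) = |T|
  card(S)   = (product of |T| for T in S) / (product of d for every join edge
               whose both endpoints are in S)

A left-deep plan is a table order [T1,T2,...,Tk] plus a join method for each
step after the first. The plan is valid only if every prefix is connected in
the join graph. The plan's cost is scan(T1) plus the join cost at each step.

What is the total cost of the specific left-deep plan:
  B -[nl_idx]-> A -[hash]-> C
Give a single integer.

7080

step 1: scan B: cost=60, card=60
step 2: join A via nl_idx
    card(P join A) = 60*80/(8) = 600
    cost = 60 + 60*7 + 600 = 1080
step 3: join C via hash
    card(P join C) = 600*300/(60) = 3000
    cost = 1080 + 2*300*9 + 600 = 7080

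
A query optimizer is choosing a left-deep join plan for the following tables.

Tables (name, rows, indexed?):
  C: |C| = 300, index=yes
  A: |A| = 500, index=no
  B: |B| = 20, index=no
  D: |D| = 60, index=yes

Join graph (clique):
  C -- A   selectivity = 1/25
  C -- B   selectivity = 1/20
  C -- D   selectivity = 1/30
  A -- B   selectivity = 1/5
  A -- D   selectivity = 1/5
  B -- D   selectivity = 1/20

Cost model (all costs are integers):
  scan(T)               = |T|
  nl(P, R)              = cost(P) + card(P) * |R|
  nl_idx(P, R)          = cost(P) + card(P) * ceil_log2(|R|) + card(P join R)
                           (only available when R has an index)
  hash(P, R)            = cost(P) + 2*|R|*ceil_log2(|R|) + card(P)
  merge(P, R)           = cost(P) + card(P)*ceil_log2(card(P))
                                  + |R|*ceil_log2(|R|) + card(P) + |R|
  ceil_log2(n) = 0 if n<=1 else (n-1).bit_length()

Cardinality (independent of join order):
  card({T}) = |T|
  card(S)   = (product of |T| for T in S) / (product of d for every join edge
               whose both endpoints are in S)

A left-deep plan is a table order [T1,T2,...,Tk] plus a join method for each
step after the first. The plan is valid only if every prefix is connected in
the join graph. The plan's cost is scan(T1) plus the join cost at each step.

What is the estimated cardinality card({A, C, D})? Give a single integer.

Tables in S: A(500), C(300), D(60)
Edges inside S: C-A(d=25), C-D(d=30), A-D(d=5)
numerator = 500 * 300 * 60 = 9000000
denominator = 25 * 30 * 5 = 3750
card(S) = 9000000 / 3750 = 2400

2400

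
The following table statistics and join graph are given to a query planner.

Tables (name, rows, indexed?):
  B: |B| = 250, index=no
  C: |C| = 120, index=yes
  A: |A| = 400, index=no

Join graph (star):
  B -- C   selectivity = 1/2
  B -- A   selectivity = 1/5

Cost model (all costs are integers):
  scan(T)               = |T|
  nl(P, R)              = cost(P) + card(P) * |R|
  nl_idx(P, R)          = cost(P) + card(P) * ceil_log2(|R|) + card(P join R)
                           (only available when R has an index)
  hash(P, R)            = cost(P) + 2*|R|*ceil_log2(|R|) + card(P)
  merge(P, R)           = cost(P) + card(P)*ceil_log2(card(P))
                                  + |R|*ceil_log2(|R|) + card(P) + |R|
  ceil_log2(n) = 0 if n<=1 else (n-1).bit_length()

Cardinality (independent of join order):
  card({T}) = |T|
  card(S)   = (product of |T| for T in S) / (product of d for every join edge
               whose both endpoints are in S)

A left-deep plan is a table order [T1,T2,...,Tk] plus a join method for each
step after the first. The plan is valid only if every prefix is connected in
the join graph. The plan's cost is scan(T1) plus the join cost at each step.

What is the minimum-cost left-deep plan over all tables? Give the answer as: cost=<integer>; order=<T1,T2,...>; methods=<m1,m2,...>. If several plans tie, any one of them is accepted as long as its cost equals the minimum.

Selinger DP (subsets sized 1..n):
  {B}: scan cost=250, card=250
  {C}: scan cost=120, card=120
  {A}: scan cost=400, card=400
  {BC}: card=15000; try (C,hash)→2180, (B,merge)→3330, (C,merge)→3460, (B,hash)→4240, (C,nl_idx)→17000, (B,nl)→30120 …(+1); best=2180 via (C,hash)
  {AB}: card=20000; try (B,hash)→4800, (A,merge)→6500, (B,merge)→6650, (A,hash)→7700, (A,nl)→100250, (B,nl)→100400; best=4800 via (B,hash)
  {ABC}: card=1200000; try (A,hash)→24380, (C,hash)→26480, (A,merge)→231180, (C,merge)→325760, (C,nl_idx)→1344800, (C,nl)→2404800 …(+1); best=24380 via (A,hash)

cost=24380; order=B,C,A; methods=hash,hash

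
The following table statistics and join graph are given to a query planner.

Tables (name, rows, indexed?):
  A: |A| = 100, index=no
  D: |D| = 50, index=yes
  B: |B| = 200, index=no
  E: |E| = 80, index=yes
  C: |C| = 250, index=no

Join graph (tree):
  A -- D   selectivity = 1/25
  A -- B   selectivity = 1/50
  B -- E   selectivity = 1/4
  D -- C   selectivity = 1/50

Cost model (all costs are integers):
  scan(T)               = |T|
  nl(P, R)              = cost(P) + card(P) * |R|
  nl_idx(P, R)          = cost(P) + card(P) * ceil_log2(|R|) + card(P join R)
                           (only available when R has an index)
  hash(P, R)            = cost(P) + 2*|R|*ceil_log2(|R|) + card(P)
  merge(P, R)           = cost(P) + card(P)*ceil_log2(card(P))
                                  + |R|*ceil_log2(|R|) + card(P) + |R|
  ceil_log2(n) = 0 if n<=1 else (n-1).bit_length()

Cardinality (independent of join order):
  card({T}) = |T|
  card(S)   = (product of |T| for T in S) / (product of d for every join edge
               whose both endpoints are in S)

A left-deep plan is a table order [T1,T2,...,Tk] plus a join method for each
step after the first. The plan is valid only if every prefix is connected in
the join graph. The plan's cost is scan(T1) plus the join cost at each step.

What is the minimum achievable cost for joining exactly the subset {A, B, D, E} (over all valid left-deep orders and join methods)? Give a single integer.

4720

Selinger DP over subsets of {A,B,D,E}:
  {A}: scan cost=100, card=100
  {D}: scan cost=50, card=50
  {B}: scan cost=200, card=200
  {E}: scan cost=80, card=80
  {AD}: card=200; try (D,hash)→800, (D,nl_idx)→900, (A,merge)→1200, (D,merge)→1250, (A,hash)→1500, (A,nl)→5050 …(+1); best=800 via (D,hash)
  {AB}: card=400; try (A,hash)→1800, (B,merge)→2700, (A,merge)→2800, (B,hash)→3400, (B,nl)→20100, (A,nl)→20200; best=1800 via (A,hash)
  {BE}: card=4000; try (E,hash)→1520, (B,merge)→2520, (E,merge)→2640, (B,hash)→3360, (E,nl_idx)→5600, (B,nl)→16080 …(+1); best=1520 via (E,hash)
  {ABD}: card=800; try (D,hash)→2800, (B,hash)→4200, (B,merge)→4400, (D,nl_idx)→5000, (D,merge)→6150, (D,nl)→21800 …(+1); best=2800 via (D,hash)
  {ABE}: card=8000; try (E,hash)→3320, (E,merge)→6440, (A,hash)→6920, (E,nl_idx)→12600, (E,nl)→33800, (A,merge)→54320 …(+1); best=3320 via (E,hash)
  {ABDE}: card=16000; try (E,hash)→4720, (D,hash)→11920, (E,merge)→12240, (E,nl_idx)→24400, (E,nl)→66800, (D,nl_idx)→67320 …(+2); best=4720 via (E,hash)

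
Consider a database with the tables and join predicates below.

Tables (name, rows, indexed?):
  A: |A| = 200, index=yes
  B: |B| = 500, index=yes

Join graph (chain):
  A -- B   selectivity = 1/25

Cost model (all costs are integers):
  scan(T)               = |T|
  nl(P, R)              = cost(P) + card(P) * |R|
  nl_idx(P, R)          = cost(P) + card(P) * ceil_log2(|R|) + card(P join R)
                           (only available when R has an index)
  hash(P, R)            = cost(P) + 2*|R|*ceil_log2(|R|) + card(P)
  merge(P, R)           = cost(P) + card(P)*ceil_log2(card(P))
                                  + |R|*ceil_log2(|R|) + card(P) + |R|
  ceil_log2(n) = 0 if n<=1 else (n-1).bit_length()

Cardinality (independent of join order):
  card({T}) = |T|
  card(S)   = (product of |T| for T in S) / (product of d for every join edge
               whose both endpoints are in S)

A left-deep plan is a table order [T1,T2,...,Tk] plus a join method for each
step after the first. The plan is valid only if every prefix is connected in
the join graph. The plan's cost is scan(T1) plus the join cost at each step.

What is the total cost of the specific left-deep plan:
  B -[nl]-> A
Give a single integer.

step 1: scan B: cost=500, card=500
step 2: join A via nl
    card(P join A) = 500*200/(25) = 4000
    cost = 500 + 500*200 = 100500

100500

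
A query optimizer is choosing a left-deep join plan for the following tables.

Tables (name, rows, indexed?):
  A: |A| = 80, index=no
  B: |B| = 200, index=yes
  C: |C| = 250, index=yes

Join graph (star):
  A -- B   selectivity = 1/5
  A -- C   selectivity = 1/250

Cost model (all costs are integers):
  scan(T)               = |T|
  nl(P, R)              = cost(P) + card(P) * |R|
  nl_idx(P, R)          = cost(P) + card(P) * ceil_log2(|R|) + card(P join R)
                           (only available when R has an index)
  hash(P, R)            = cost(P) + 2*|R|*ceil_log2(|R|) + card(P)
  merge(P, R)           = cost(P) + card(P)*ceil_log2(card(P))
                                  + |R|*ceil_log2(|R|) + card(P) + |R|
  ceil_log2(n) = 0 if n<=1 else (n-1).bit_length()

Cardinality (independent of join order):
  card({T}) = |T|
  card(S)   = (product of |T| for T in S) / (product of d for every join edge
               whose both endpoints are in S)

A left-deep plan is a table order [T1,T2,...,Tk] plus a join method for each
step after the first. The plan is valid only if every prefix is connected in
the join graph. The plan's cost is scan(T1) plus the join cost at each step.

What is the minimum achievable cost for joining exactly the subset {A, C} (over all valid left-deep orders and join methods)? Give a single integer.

800

Selinger DP over subsets of {A,C}:
  {A}: scan cost=80, card=80
  {C}: scan cost=250, card=250
  {AC}: card=80; try (C,nl_idx)→800, (A,hash)→1620, (C,merge)→2970, (A,merge)→3140, (C,hash)→4160, (C,nl)→20080 …(+1); best=800 via (C,nl_idx)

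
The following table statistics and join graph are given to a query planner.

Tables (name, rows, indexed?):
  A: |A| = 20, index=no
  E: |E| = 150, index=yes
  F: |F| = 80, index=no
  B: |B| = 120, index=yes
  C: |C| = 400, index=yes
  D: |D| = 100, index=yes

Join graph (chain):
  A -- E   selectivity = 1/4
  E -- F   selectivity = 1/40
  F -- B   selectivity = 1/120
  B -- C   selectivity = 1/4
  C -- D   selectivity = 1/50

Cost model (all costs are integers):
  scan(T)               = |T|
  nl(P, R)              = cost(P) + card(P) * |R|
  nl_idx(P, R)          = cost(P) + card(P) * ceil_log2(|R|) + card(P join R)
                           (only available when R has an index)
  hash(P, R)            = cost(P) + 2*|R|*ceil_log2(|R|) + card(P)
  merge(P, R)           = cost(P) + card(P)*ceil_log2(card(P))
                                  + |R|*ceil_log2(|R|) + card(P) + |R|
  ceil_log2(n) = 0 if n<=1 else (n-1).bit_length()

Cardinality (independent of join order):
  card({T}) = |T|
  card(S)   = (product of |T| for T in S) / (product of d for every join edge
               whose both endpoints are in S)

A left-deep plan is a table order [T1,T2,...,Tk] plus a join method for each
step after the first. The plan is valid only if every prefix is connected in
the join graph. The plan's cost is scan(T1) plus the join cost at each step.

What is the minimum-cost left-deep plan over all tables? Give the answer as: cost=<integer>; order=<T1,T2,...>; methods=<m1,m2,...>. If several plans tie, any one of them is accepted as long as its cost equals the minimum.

Selinger DP (subsets sized 1..n):
  {A}: scan cost=20, card=20
  {E}: scan cost=150, card=150
  {F}: scan cost=80, card=80
  {B}: scan cost=120, card=120
  {C}: scan cost=400, card=400
  {D}: scan cost=100, card=100
  {AE}: card=750; try (A,hash)→500, (E,nl_idx)→930, (E,merge)→1490, (A,merge)→1620, (E,hash)→2440, (E,nl)→3020 …(+1); best=500 via (A,hash)
  {EF}: card=300; try (E,nl_idx)→1020, (F,hash)→1420, (E,merge)→2070, (F,merge)→2140, (E,hash)→2560, (E,nl)→12080 …(+1); best=1020 via (E,nl_idx)
  {BF}: card=80; try (B,nl_idx)→720, (F,hash)→1360, (B,merge)→1680, (F,merge)→1720, (B,hash)→1840, (B,nl)→9680 …(+1); best=720 via (B,nl_idx)
  {BC}: card=12000; try (B,hash)→2480, (C,merge)→5080, (B,merge)→5360, (C,hash)→7440, (C,nl_idx)→13200, (B,nl_idx)→15200 …(+2); best=2480 via (B,hash)
  {CD}: card=800; try (C,nl_idx)→1800, (D,hash)→2200, (D,nl_idx)→4000, (C,merge)→4900, (D,merge)→5200, (C,hash)→7400 …(+2); best=1800 via (C,nl_idx)
  {AEF}: card=1500; try (A,hash)→1520, (F,hash)→2370, (A,merge)→4140, (A,nl)→7020, (F,merge)→9390, (F,nl)→60500; best=1520 via (A,hash)
  {BEF}: card=300; try (E,nl_idx)→1660, (E,merge)→2710, (B,hash)→3000, (E,hash)→3200, (B,nl_idx)→3420, (B,merge)→4980 …(+2); best=1660 via (E,nl_idx)
  {BCF}: card=8000; try (C,merge)→5360, (C,hash)→8000, (C,nl_idx)→9440, (F,hash)→15600, (C,nl)→32720, (F,merge)→183120 …(+1); best=5360 via (C,merge)
  {BCD}: card=24000; try (B,hash)→4280, (B,merge)→11560, (D,hash)→15880, (B,nl_idx)→31400, (B,nl)→97800, (D,nl_idx)→110480 …(+2); best=4280 via (B,hash)
  {ABEF}: card=1500; try (A,hash)→2160, (B,hash)→4700, (A,merge)→4780, (A,nl)→7660, (B,nl_idx)→13520, (B,merge)→20480 …(+1); best=2160 via (A,hash)
  {BCEF}: card=30000; try (C,merge)→8660, (C,hash)→9160, (E,hash)→15760, (C,nl_idx)→34360, (E,nl_idx)→99360, (E,merge)→118710 …(+2); best=8660 via (C,merge)
  {BCDF}: card=16000; try (D,hash)→14760, (F,hash)→29400, (D,nl_idx)→77360, (D,merge)→118160, (F,merge)→388920, (D,nl)→805360 …(+1); best=14760 via (D,hash)
  {ABCEF}: card=150000; try (C,hash)→10860, (C,merge)→24160, (A,hash)→38860, (C,nl_idx)→165660, (A,merge)→488780, (C,nl)→602160 …(+1); best=10860 via (C,hash)
  {BCDEF}: card=60000; try (E,hash)→33160, (D,hash)→40060, (E,nl_idx)→202760, (E,merge)→256110, (D,nl_idx)→278660, (D,merge)→489460 …(+2); best=33160 via (E,hash)
  {ABCDEF}: card=300000; try (A,hash)→93360, (D,hash)→162260, (A,merge)→1053280, (A,nl)→1233160, (D,nl_idx)→1360860, (D,merge)→2861660 …(+1); best=93360 via (A,hash)

cost=93360; order=F,B,C,D,E,A; methods=nl_idx,merge,hash,hash,hash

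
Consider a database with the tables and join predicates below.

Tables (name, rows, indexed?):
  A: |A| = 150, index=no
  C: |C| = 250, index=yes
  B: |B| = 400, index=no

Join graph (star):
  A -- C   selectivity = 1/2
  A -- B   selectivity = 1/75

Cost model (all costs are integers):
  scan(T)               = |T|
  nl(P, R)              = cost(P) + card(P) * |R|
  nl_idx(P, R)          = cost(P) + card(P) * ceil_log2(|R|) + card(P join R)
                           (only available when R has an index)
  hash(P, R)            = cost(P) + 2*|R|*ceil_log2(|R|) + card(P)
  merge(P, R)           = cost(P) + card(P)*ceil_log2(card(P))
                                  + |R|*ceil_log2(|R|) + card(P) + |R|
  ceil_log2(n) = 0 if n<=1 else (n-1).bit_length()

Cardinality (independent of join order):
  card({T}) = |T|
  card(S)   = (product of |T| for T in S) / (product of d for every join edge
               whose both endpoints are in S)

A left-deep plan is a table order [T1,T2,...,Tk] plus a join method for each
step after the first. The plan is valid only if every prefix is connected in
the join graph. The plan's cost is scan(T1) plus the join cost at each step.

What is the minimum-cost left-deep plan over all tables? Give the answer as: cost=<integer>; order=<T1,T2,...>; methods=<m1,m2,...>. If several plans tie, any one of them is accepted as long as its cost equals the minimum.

Selinger DP (subsets sized 1..n):
  {A}: scan cost=150, card=150
  {C}: scan cost=250, card=250
  {B}: scan cost=400, card=400
  {AC}: card=18750; try (A,hash)→2900, (C,merge)→3750, (A,merge)→3850, (C,hash)→4300, (C,nl_idx)→20100, (C,nl)→37650 …(+1); best=2900 via (A,hash)
  {AB}: card=800; try (A,hash)→3200, (B,merge)→5500, (A,merge)→5750, (B,hash)→7500, (B,nl)→60150, (A,nl)→60400; best=3200 via (A,hash)
  {ABC}: card=100000; try (C,hash)→8000, (C,merge)→14250, (B,hash)→28850, (C,nl_idx)→109600, (C,nl)→203200, (B,merge)→306900 …(+1); best=8000 via (C,hash)

cost=8000; order=B,A,C; methods=hash,hash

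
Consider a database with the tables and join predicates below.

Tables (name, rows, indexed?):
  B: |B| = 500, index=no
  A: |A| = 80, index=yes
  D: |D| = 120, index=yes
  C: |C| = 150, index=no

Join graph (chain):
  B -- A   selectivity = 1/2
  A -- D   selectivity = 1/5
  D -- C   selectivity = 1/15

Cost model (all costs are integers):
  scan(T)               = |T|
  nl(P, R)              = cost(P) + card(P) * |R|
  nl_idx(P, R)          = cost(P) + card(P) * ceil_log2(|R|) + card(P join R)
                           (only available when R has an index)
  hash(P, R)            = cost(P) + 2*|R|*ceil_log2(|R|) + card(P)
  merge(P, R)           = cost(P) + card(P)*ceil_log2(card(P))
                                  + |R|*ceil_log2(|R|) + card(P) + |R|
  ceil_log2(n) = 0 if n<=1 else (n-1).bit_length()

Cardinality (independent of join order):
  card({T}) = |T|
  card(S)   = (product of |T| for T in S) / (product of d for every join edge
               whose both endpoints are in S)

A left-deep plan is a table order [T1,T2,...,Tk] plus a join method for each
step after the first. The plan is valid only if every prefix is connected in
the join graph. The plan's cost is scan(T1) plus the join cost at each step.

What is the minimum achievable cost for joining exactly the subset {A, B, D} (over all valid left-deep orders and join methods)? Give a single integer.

12280

Selinger DP over subsets of {A,B,D}:
  {B}: scan cost=500, card=500
  {A}: scan cost=80, card=80
  {D}: scan cost=120, card=120
  {AB}: card=20000; try (A,hash)→2120, (B,merge)→5720, (A,merge)→6140, (B,hash)→9160, (A,nl_idx)→24000, (B,nl)→40080 …(+1); best=2120 via (A,hash)
  {AD}: card=1920; try (A,hash)→1360, (D,merge)→1680, (A,merge)→1720, (D,hash)→1840, (D,nl_idx)→2560, (A,nl_idx)→2880 …(+2); best=1360 via (A,hash)
  {ABD}: card=480000; try (B,hash)→12280, (D,hash)→23800, (B,merge)→29400, (D,merge)→323080, (D,nl_idx)→622120, (B,nl)→961360 …(+1); best=12280 via (B,hash)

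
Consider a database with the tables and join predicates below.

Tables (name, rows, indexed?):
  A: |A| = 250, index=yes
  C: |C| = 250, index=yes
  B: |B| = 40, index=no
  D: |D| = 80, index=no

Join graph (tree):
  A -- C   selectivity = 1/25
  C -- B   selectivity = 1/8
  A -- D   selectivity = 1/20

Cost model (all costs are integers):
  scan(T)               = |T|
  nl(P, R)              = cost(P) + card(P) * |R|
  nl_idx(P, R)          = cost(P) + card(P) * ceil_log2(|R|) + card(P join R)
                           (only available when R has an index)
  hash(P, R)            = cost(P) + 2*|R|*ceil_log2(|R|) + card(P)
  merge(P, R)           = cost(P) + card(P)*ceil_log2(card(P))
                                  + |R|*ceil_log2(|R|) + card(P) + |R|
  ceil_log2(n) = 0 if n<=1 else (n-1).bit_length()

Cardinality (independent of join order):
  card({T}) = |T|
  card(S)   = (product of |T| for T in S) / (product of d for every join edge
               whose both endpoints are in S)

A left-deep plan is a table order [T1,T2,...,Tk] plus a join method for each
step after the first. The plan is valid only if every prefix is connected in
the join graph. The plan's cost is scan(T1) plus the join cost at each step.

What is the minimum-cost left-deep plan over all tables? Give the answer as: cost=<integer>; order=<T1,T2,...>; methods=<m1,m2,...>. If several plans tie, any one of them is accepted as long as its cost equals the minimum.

cost=17100; order=A,D,C,B; methods=hash,hash,hash

Selinger DP (subsets sized 1..n):
  {A}: scan cost=250, card=250
  {C}: scan cost=250, card=250
  {B}: scan cost=40, card=40
  {D}: scan cost=80, card=80
  {AC}: card=2500; try (C,hash)→4500, (A,hash)→4500, (C,merge)→4750, (C,nl_idx)→4750, (A,merge)→4750, (A,nl_idx)→4750 …(+2); best=4500 via (C,hash)
  {AD}: card=1000; try (D,hash)→1620, (A,nl_idx)→1720, (A,merge)→2970, (D,merge)→3140, (A,hash)→4160, (A,nl)→20080 …(+1); best=1620 via (D,hash)
  {BC}: card=1250; try (B,hash)→980, (C,nl_idx)→1610, (C,merge)→2570, (B,merge)→2780, (C,hash)→4080, (C,nl)→10040 …(+1); best=980 via (B,hash)
  {ABC}: card=12500; try (A,hash)→6230, (B,hash)→7480, (A,merge)→18230, (A,nl_idx)→23480, (B,merge)→37280, (B,nl)→104500 …(+1); best=6230 via (A,hash)
  {ACD}: card=10000; try (C,hash)→6620, (D,hash)→8120, (C,merge)→14870, (C,nl_idx)→19620, (D,merge)→37640, (D,nl)→204500 …(+1); best=6620 via (C,hash)
  {ABCD}: card=50000; try (B,hash)→17100, (D,hash)→19850, (B,merge)→156900, (D,merge)→194370, (B,nl)→406620, (D,nl)→1006230; best=17100 via (B,hash)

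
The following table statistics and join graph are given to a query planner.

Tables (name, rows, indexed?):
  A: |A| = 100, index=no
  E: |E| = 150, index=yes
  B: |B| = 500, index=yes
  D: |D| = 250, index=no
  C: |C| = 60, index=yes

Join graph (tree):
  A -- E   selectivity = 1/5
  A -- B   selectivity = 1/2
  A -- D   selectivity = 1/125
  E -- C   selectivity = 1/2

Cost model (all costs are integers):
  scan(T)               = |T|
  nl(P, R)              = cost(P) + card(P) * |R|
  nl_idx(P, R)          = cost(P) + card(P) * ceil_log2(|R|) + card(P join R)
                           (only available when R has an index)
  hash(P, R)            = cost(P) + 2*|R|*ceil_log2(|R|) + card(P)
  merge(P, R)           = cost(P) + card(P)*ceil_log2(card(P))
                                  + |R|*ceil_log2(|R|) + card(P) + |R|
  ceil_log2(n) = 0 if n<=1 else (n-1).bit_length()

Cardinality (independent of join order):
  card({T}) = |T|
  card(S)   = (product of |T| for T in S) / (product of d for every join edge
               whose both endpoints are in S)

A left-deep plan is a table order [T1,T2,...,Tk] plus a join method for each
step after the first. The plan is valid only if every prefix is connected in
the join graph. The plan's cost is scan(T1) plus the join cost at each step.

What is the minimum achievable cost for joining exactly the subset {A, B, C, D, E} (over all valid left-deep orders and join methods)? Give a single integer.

200220

Selinger DP over subsets of {A,B,C,D,E}:
  {A}: scan cost=100, card=100
  {E}: scan cost=150, card=150
  {B}: scan cost=500, card=500
  {D}: scan cost=250, card=250
  {C}: scan cost=60, card=60
  {AE}: card=3000; try (A,hash)→1700, (E,merge)→2250, (A,merge)→2300, (E,hash)→2600, (E,nl_idx)→3900, (E,nl)→15100 …(+1); best=1700 via (A,hash)
  {AB}: card=25000; try (A,hash)→2400, (B,merge)→5900, (A,merge)→6300, (B,hash)→9200, (B,nl_idx)→26000, (B,nl)→50100 …(+1); best=2400 via (A,hash)
  {AD}: card=200; try (A,hash)→1900, (D,merge)→3150, (A,merge)→3300, (D,hash)→4200, (D,nl)→25100, (A,nl)→25250; best=1900 via (A,hash)
  {CE}: card=4500; try (C,hash)→1020, (E,merge)→1830, (C,merge)→1920, (E,hash)→2520, (E,nl_idx)→5040, (C,nl_idx)→5550 …(+2); best=1020 via (C,hash)
  {ABE}: card=750000; try (B,hash)→13700, (E,hash)→29800, (B,merge)→45700, (E,merge)→403750, (B,nl_idx)→778700, (E,nl_idx)→952400 …(+2); best=13700 via (B,hash)
  {ADE}: card=6000; try (E,hash)→4500, (E,merge)→5050, (D,hash)→8700, (E,nl_idx)→9500, (E,nl)→31900, (D,merge)→42950 …(+1); best=4500 via (E,hash)
  {ACE}: card=90000; try (C,hash)→5420, (A,hash)→6920, (C,merge)→41120, (A,merge)→64820, (C,nl_idx)→109700, (C,nl)→181700 …(+1); best=5420 via (C,hash)
  {ABD}: card=50000; try (B,merge)→8700, (B,hash)→11100, (D,hash)→31400, (B,nl_idx)→53700, (B,nl)→101900, (D,merge)→404650 …(+1); best=8700 via (B,merge)
  {ABDE}: card=1500000; try (B,hash)→19500, (E,hash)→61100, (B,merge)→93500, (D,hash)→767700, (E,merge)→860050, (B,nl_idx)→1558500 …(+5); best=19500 via (B,hash)
  {ABCE}: card=22500000; try (B,hash)→104420, (C,hash)→764420, (B,merge)→1630420, (C,merge)→15764120, (B,nl_idx)→23315420, (C,nl_idx)→27013700 …(+2); best=104420 via (B,hash)
  {ACDE}: card=180000; try (C,hash)→11220, (C,merge)→88920, (D,hash)→99420, (C,nl_idx)→220500, (C,nl)→364500, (D,merge)→1627670 …(+1); best=11220 via (C,hash)
  {ABCDE}: card=45000000; try (B,hash)→200220, (C,hash)→1520220, (B,merge)→3436220, (D,hash)→22608420, (C,merge)→33019920, (B,nl_idx)→46631220 …(+5); best=200220 via (B,hash)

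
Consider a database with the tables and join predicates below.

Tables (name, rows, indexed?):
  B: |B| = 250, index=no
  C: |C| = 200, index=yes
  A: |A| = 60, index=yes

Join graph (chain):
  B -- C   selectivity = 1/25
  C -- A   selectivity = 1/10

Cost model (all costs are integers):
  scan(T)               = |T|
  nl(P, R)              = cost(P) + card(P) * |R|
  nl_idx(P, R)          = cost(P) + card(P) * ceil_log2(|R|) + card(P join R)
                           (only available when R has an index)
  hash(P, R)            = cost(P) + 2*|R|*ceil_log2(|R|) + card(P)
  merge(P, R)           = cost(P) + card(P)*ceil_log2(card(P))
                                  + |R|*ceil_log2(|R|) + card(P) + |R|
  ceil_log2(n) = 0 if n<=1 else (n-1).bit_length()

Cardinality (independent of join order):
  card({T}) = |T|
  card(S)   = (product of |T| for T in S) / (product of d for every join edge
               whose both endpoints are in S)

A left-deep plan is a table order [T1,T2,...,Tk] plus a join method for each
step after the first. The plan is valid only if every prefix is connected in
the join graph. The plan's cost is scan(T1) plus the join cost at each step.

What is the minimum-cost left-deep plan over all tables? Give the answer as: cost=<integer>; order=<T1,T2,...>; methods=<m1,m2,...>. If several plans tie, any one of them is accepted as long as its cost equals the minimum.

cost=6320; order=C,A,B; methods=hash,hash

Selinger DP (subsets sized 1..n):
  {B}: scan cost=250, card=250
  {C}: scan cost=200, card=200
  {A}: scan cost=60, card=60
  {BC}: card=2000; try (C,hash)→3700, (C,nl_idx)→4250, (B,merge)→4250, (C,merge)→4300, (B,hash)→4400, (B,nl)→50200 …(+1); best=3700 via (C,hash)
  {AC}: card=1200; try (A,hash)→1120, (C,nl_idx)→1740, (C,merge)→2280, (A,merge)→2420, (A,nl_idx)→2600, (C,hash)→3320 …(+2); best=1120 via (A,hash)
  {ABC}: card=12000; try (B,hash)→6320, (A,hash)→6420, (B,merge)→17770, (A,nl_idx)→27700, (A,merge)→28120, (A,nl)→123700 …(+1); best=6320 via (B,hash)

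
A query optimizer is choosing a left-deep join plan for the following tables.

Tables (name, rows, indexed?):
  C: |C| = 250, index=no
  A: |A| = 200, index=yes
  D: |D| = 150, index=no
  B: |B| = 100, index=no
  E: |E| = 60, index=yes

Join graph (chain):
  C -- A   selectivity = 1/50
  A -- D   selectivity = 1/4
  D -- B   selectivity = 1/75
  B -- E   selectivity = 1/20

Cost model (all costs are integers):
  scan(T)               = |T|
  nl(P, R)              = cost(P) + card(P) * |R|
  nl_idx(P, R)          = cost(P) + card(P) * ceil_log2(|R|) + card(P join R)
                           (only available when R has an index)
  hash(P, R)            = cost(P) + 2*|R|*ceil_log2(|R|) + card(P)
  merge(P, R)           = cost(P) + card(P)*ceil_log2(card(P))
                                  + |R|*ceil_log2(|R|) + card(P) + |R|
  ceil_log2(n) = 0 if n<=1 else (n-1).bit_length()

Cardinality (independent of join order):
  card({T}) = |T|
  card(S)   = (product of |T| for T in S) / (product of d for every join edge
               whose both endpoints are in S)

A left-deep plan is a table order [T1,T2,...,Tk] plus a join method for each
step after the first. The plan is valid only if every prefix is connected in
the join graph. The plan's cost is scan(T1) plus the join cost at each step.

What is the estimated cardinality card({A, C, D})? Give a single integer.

37500

Tables in S: A(200), C(250), D(150)
Edges inside S: C-A(d=50), A-D(d=4)
numerator = 200 * 250 * 150 = 7500000
denominator = 50 * 4 = 200
card(S) = 7500000 / 200 = 37500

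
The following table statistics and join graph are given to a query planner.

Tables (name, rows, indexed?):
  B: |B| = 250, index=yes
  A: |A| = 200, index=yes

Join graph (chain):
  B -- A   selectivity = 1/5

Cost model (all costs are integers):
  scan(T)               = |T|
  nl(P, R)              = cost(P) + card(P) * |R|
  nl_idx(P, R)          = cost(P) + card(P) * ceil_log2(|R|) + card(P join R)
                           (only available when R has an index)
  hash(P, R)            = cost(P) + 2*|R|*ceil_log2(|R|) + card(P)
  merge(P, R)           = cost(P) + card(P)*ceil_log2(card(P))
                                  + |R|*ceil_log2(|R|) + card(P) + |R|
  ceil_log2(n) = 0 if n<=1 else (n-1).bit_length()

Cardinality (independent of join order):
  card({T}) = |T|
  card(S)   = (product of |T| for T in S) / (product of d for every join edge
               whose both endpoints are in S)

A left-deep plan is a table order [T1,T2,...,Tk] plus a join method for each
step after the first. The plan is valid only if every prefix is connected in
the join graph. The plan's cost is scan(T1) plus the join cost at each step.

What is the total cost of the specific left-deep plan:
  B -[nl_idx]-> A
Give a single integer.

12250

step 1: scan B: cost=250, card=250
step 2: join A via nl_idx
    card(P join A) = 250*200/(5) = 10000
    cost = 250 + 250*8 + 10000 = 12250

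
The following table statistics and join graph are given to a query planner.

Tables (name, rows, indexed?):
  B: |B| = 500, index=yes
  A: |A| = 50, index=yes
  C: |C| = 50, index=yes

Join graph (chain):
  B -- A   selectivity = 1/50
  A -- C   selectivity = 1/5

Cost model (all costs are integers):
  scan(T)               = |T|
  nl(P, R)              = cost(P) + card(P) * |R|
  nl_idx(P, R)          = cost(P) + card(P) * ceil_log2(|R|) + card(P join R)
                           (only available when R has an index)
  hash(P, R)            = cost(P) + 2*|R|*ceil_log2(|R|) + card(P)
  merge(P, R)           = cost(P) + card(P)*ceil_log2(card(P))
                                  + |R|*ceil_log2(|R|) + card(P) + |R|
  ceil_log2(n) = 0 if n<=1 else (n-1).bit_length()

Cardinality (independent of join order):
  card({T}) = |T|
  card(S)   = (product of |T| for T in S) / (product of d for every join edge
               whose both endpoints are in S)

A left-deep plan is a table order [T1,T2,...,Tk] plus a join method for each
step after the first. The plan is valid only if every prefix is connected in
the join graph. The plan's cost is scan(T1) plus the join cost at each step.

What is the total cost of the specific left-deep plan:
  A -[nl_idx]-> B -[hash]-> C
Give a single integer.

2100

step 1: scan A: cost=50, card=50
step 2: join B via nl_idx
    card(P join B) = 50*500/(50) = 500
    cost = 50 + 50*9 + 500 = 1000
step 3: join C via hash
    card(P join C) = 500*50/(5) = 5000
    cost = 1000 + 2*50*6 + 500 = 2100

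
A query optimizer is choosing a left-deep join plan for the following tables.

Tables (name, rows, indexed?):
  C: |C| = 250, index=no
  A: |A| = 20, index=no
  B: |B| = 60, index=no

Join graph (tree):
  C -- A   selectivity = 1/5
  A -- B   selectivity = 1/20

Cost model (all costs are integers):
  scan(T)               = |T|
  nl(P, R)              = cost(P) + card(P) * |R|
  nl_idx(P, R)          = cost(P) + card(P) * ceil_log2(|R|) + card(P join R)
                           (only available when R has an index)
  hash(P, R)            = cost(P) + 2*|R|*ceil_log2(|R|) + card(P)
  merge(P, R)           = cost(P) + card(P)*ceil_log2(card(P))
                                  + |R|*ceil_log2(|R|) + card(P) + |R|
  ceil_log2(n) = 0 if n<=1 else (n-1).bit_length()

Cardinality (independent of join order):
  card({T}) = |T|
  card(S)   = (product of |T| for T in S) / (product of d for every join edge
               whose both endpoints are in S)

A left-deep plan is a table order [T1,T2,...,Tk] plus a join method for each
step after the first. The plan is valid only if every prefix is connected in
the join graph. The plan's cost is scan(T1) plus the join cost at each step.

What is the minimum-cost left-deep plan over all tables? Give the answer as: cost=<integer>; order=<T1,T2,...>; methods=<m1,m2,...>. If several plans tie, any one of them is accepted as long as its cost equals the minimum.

Selinger DP (subsets sized 1..n):
  {C}: scan cost=250, card=250
  {A}: scan cost=20, card=20
  {B}: scan cost=60, card=60
  {AC}: card=1000; try (A,hash)→700, (C,merge)→2390, (A,merge)→2620, (C,hash)→4040, (C,nl)→5020, (A,nl)→5250; best=700 via (A,hash)
  {AB}: card=60; try (A,hash)→320, (B,merge)→560, (A,merge)→600, (B,hash)→760, (B,nl)→1220, (A,nl)→1260; best=320 via (A,hash)
  {ABC}: card=3000; try (B,hash)→2420, (C,merge)→2990, (C,hash)→4380, (B,merge)→12120, (C,nl)→15320, (B,nl)→60700; best=2420 via (B,hash)

cost=2420; order=C,A,B; methods=hash,hash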